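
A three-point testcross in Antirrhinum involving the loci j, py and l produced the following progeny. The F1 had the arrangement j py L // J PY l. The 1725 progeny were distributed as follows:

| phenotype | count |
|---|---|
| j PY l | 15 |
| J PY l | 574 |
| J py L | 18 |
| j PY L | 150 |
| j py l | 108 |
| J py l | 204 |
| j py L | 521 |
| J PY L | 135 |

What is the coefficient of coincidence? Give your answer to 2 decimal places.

0.53

The two rarest classes, J py L and j PY l, are the double crossovers. Comparing them with the parentals, only the j allele has switched, so j is the middle locus and the order is l – j – py.
l–j: (243 + 33)/1725 = 0.1600; j–py: (354 + 33)/1725 = 0.2243.
Expected DCO frequency = 0.1600 × 0.2243 ≈ 0.03589; observed = 33/1725 ≈ 0.01913.
Coefficient of coincidence = 0.01913/0.03589 ≈ 0.53.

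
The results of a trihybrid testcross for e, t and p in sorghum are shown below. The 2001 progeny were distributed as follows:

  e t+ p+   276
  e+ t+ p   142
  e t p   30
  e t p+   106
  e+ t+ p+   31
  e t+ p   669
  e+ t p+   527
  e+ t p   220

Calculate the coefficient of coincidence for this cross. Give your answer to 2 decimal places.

0.71

The two most frequent reciprocal classes, e t+ p and e+ t p+, are the parental types, so the F1 was e t+ p / e+ t p+.
The two rarest classes, e t p and e+ t+ p+, are the double crossovers. Comparing them with the parentals, only the t allele has switched, so t is the middle locus and the order is p – t – e.
p–t: (496 + 61)/2001 = 0.2784; t–e: (248 + 61)/2001 = 0.1544.
Expected DCO frequency = 0.2784 × 0.1544 ≈ 0.04298; observed = 61/2001 ≈ 0.03048.
Coefficient of coincidence = 0.03048/0.04298 ≈ 0.71.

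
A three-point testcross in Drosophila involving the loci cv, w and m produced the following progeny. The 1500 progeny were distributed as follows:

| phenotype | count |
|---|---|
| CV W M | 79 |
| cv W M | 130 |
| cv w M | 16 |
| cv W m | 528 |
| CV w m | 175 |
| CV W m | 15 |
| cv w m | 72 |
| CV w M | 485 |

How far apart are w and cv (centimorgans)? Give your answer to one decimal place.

The two most frequent reciprocal classes, CV w M and cv W m, are the parental types, so the F1 was CV w M / cv W m.
The two rarest classes, cv w M and CV W m, are the double crossovers. Comparing them with the parentals, only the cv allele has switched, so cv is the middle locus and the order is m – cv – w.
Crossovers in the cv–w interval produce the single-crossover classes CV W M and cv w m (79 + 72 = 151) plus the double crossovers (31).
RF(cv–w) = (151 + 31) / 1500 = 182/1500 = 0.1213 → 12.1 centimorgans.

12.1 centimorgans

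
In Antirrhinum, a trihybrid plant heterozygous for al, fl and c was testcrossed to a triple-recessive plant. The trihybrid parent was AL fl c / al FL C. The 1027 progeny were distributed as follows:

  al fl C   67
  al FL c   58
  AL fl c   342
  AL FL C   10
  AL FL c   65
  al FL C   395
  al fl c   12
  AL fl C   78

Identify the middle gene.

al

The two rarest classes, al fl c and AL FL C, are the double crossovers. Comparing them with the parentals, only the al allele has switched, so al is the middle locus and the order is fl – al – c.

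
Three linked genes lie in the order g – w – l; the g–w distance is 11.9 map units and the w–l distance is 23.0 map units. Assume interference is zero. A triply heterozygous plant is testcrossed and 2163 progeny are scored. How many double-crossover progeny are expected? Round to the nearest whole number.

59

Map distances give recombination frequencies of 0.119 and 0.230 for the two intervals.
With no interference, expected double-crossover frequency = 0.119 × 0.230 = 0.02737.
Expected number = 0.02737 × 2163 = 59.20 ≈ 59.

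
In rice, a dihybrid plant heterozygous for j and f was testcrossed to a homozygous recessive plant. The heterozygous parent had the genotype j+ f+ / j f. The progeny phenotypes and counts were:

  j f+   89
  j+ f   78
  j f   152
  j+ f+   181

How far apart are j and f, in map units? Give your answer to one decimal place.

33.4 map units

The recombinant classes are j+ f and j f+: 78 + 89 = 167.
Recombination frequency = 167/500 = 0.3340 ≈ 33.4%, i.e. 33.4 map units.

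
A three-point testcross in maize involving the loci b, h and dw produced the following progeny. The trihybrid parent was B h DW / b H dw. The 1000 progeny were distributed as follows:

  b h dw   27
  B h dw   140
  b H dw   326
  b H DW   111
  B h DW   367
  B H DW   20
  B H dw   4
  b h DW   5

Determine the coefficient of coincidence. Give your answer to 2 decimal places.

The two rarest classes, b h DW and B H dw, are the double crossovers. Comparing them with the parentals, only the b allele has switched, so b is the middle locus and the order is dw – b – h.
dw–b: (251 + 9)/1000 = 0.2600; b–h: (47 + 9)/1000 = 0.0560.
Expected DCO frequency = 0.2600 × 0.0560 ≈ 0.01456; observed = 9/1000 ≈ 0.00900.
Coefficient of coincidence = 0.00900/0.01456 ≈ 0.62.

0.62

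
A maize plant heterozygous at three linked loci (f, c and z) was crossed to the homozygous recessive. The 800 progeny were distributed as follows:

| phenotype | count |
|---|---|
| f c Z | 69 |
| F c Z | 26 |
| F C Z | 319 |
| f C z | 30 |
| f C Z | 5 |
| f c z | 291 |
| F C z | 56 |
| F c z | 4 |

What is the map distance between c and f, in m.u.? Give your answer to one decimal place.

The two most frequent reciprocal classes, f c z and F C Z, are the parental types, so the F1 was f c z / F C Z.
The two rarest classes, F c z and f C Z, are the double crossovers. Comparing them with the parentals, only the f allele has switched, so f is the middle locus and the order is z – f – c.
Crossovers in the f–c interval produce the single-crossover classes f C z and F c Z (30 + 26 = 56) plus the double crossovers (9).
RF(f–c) = (56 + 9) / 800 = 65/800 = 0.0813 → 8.1 m.u.

8.1 m.u.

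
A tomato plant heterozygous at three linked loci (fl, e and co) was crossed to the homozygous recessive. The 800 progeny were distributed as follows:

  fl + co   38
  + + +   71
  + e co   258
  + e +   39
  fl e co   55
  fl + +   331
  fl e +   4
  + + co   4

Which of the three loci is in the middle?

e

The two most frequent reciprocal classes, + e co and fl + +, are the parental types, so the F1 was + e co / fl + +.
The two rarest classes, + + co and fl e +, are the double crossovers. Comparing them with the parentals, only the e allele has switched, so e is the middle locus and the order is fl – e – co.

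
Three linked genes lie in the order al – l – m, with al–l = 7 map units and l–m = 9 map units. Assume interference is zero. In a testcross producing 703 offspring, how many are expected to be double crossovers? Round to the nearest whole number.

Map distances give recombination frequencies of 0.070 and 0.090 for the two intervals.
With no interference, expected double-crossover frequency = 0.070 × 0.090 = 0.00630.
Expected number = 0.00630 × 703 = 4.43 ≈ 4.

4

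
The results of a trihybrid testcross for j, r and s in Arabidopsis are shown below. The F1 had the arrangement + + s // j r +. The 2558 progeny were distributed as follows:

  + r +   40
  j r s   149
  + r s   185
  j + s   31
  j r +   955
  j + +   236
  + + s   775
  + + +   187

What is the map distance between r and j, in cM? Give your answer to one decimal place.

19.2 cM

The two rarest classes, j + s and + r +, are the double crossovers. Comparing them with the parentals, only the j allele has switched, so j is the middle locus and the order is r – j – s.
Crossovers in the r–j interval produce the single-crossover classes + r s and j + + (185 + 236 = 421) plus the double crossovers (71).
RF(r–j) = (421 + 71) / 2558 = 492/2558 = 0.1923 → 19.2 cM.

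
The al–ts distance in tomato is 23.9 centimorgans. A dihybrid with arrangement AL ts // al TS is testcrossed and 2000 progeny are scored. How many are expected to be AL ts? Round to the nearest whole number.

761

A map distance of 23.9 centimorgans corresponds to a recombination frequency of 0.239.
The F1 is AL ts / al TS, so AL ts is a parental gamete class with expected frequency (1 − r)/2 = 0.761/2 = 0.3805.
Expected number = 0.3805 × 2000 = 761.00 ≈ 761.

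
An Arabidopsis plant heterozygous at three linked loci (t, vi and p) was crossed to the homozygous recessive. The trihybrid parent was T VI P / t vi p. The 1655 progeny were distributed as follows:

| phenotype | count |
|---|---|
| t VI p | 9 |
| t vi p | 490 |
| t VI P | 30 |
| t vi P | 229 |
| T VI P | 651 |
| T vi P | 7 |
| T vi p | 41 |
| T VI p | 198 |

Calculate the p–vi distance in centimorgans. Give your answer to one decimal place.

26.8 centimorgans

The two rarest classes, T vi P and t VI p, are the double crossovers. Comparing them with the parentals, only the vi allele has switched, so vi is the middle locus and the order is p – vi – t.
Crossovers in the p–vi interval produce the single-crossover classes T VI p and t vi P (198 + 229 = 427) plus the double crossovers (16).
RF(p–vi) = (427 + 16) / 1655 = 443/1655 = 0.2677 → 26.8 centimorgans.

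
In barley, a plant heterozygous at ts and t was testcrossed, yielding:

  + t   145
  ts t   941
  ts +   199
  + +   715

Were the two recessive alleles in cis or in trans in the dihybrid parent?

cis

The two most frequent classes are + + (715) and ts t (941); these are the parental (non-recombinant) types.
So the F1 carried + + on one chromosome and ts t on the other — the recessive alleles are on the same chromosome (cis / coupling).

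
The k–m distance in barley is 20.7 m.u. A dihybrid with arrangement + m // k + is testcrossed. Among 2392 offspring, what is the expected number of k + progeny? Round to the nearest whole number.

948

A map distance of 20.7 m.u. corresponds to a recombination frequency of 0.207.
The F1 is + m / k +, so k + is a parental gamete class with expected frequency (1 − r)/2 = 0.793/2 = 0.3965.
Expected number = 0.3965 × 2392 = 948.43 ≈ 948.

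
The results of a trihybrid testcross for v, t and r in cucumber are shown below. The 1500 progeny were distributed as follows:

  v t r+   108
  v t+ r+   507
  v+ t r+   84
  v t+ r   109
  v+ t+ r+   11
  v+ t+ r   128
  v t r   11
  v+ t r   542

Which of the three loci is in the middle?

The two most frequent reciprocal classes, v t+ r+ and v+ t r, are the parental types, so the F1 was v t+ r+ / v+ t r.
The two rarest classes, v+ t+ r+ and v t r, are the double crossovers. Comparing them with the parentals, only the v allele has switched, so v is the middle locus and the order is t – v – r.

v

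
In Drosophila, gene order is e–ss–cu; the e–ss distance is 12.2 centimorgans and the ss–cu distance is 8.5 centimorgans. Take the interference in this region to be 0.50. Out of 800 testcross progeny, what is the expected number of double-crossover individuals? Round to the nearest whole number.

Map distances give recombination frequencies of 0.122 and 0.085 for the two intervals.
With interference 0.50 (so coincidence = 0.50), expected double-crossover frequency = 0.122 × 0.085 × 0.50 = 0.00519.
Expected number = 0.00519 × 800 = 4.15 ≈ 4.

4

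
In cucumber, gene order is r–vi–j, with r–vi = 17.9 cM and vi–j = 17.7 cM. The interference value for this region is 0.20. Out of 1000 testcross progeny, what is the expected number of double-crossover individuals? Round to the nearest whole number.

Map distances give recombination frequencies of 0.179 and 0.177 for the two intervals.
With interference 0.20 (so coincidence = 0.80), expected double-crossover frequency = 0.179 × 0.177 × 0.80 = 0.02535.
Expected number = 0.02535 × 1000 = 25.35 ≈ 25.

25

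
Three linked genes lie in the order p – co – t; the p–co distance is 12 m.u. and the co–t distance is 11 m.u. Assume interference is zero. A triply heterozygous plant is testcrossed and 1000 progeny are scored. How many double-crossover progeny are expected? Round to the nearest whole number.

13

Map distances give recombination frequencies of 0.120 and 0.110 for the two intervals.
With no interference, expected double-crossover frequency = 0.120 × 0.110 = 0.01320.
Expected number = 0.01320 × 1000 = 13.20 ≈ 13.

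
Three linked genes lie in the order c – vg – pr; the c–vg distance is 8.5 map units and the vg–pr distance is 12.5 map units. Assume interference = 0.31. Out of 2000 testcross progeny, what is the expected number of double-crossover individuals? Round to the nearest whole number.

Map distances give recombination frequencies of 0.085 and 0.125 for the two intervals.
With interference 0.31 (so coincidence = 0.69), expected double-crossover frequency = 0.085 × 0.125 × 0.69 = 0.00733.
Expected number = 0.00733 × 2000 = 14.66 ≈ 15.

15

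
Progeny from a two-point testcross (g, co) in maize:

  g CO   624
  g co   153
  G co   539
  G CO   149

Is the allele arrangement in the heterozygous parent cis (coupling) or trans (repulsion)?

The two most frequent classes are G co (539) and g CO (624); these are the parental (non-recombinant) types.
So the F1 carried G co on one chromosome and g CO on the other — the recessive alleles are on opposite chromosomes (trans / repulsion).

trans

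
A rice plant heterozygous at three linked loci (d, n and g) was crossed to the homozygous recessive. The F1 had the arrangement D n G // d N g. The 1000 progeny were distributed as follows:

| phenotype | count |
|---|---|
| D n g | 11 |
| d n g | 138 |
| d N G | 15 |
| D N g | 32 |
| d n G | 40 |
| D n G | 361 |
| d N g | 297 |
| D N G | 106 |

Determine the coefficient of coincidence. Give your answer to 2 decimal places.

0.98

The two rarest classes, D n g and d N G, are the double crossovers. Comparing them with the parentals, only the g allele has switched, so g is the middle locus and the order is n – g – d.
n–g: (244 + 26)/1000 = 0.2700; g–d: (72 + 26)/1000 = 0.0980.
Expected DCO frequency = 0.2700 × 0.0980 ≈ 0.02646; observed = 26/1000 ≈ 0.02600.
Coefficient of coincidence = 0.02600/0.02646 ≈ 0.98.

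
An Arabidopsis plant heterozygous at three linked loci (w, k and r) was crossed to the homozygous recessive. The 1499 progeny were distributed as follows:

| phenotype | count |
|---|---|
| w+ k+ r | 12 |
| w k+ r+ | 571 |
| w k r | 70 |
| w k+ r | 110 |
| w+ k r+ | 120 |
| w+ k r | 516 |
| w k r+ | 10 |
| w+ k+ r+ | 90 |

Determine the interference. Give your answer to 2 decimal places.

The two most frequent reciprocal classes, w+ k r and w k+ r+, are the parental types, so the F1 was w+ k r / w k+ r+.
The two rarest classes, w+ k+ r and w k r+, are the double crossovers. Comparing them with the parentals, only the k allele has switched, so k is the middle locus and the order is w – k – r.
w–k: (160 + 22)/1499 = 0.1214; k–r: (230 + 22)/1499 = 0.1681.
Expected DCO frequency = 0.1214 × 0.1681 ≈ 0.02041; observed = 22/1499 ≈ 0.01468.
Coefficient of coincidence = 0.01468/0.02041 ≈ 0.72; interference = 1 − 0.72 = 0.28.

0.28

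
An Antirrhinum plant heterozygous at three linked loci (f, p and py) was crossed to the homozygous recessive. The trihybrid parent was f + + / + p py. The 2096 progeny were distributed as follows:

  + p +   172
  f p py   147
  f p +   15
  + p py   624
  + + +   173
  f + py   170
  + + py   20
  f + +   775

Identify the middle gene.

p

The two rarest classes, f p + and + + py, are the double crossovers. Comparing them with the parentals, only the p allele has switched, so p is the middle locus and the order is f – p – py.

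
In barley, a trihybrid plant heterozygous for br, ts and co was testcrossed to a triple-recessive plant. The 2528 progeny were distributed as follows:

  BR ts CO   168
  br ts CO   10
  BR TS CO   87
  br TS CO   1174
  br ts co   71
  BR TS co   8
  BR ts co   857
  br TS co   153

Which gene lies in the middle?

The two most frequent reciprocal classes, BR ts co and br TS CO, are the parental types, so the F1 was BR ts co / br TS CO.
The two rarest classes, BR TS co and br ts CO, are the double crossovers. Comparing them with the parentals, only the ts allele has switched, so ts is the middle locus and the order is br – ts – co.

ts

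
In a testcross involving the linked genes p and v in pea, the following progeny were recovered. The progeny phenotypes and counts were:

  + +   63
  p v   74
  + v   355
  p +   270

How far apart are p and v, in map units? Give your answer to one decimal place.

18.0 map units

The two most frequent classes, + v (355) and p + (270), are the parental types, so the F1 was + v / p +.
The recombinant classes are + + and p v: 63 + 74 = 137.
Recombination frequency = 137/762 = 0.1798 ≈ 18.0%, i.e. 18.0 map units.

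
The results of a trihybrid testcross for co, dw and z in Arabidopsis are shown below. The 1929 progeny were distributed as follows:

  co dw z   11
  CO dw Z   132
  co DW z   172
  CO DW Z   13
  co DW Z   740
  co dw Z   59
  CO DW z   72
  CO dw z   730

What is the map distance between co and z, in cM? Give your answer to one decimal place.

17.0 cM

The two most frequent reciprocal classes, CO dw z and co DW Z, are the parental types, so the F1 was CO dw z / co DW Z.
The two rarest classes, co dw z and CO DW Z, are the double crossovers. Comparing them with the parentals, only the co allele has switched, so co is the middle locus and the order is dw – co – z.
Crossovers in the co–z interval produce the single-crossover classes CO dw Z and co DW z (132 + 172 = 304) plus the double crossovers (24).
RF(co–z) = (304 + 24) / 1929 = 328/1929 = 0.1700 → 17.0 cM.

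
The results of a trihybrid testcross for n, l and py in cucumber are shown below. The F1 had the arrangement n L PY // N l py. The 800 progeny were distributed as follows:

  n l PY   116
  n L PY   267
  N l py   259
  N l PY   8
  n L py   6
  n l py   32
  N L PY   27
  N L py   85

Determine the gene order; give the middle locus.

py

The two rarest classes, n L py and N l PY, are the double crossovers. Comparing them with the parentals, only the py allele has switched, so py is the middle locus and the order is n – py – l.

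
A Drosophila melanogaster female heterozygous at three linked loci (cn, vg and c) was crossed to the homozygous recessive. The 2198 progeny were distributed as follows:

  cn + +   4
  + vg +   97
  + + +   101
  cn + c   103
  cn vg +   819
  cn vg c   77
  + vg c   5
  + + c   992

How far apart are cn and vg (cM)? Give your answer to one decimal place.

9.5 cM

The two most frequent reciprocal classes, + + c and cn vg +, are the parental types, so the F1 was + + c / cn vg +.
The two rarest classes, + vg c and cn + +, are the double crossovers. Comparing them with the parentals, only the vg allele has switched, so vg is the middle locus and the order is c – vg – cn.
Crossovers in the vg–cn interval produce the single-crossover classes cn + c and + vg + (103 + 97 = 200) plus the double crossovers (9).
RF(vg–cn) = (200 + 9) / 2198 = 209/2198 = 0.0951 → 9.5 cM.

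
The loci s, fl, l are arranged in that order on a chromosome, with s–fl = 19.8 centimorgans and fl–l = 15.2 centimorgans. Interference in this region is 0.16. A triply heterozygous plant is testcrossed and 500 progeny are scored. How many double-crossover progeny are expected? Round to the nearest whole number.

Map distances give recombination frequencies of 0.198 and 0.152 for the two intervals.
With interference 0.16 (so coincidence = 0.84), expected double-crossover frequency = 0.198 × 0.152 × 0.84 = 0.02528.
Expected number = 0.02528 × 500 = 12.64 ≈ 13.

13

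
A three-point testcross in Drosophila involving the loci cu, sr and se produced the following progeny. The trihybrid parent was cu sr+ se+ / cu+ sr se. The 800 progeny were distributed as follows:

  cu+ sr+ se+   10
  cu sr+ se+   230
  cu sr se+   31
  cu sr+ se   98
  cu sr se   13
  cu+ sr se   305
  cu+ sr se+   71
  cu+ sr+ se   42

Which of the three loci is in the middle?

The two rarest classes, cu+ sr+ se+ and cu sr se, are the double crossovers. Comparing them with the parentals, only the cu allele has switched, so cu is the middle locus and the order is sr – cu – se.

cu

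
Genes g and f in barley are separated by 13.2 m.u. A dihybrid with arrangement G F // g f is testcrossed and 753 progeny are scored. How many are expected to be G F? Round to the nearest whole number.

327

A map distance of 13.2 m.u. corresponds to a recombination frequency of 0.132.
The F1 is G F / g f, so G F is a parental gamete class with expected frequency (1 − r)/2 = 0.868/2 = 0.4340.
Expected number = 0.4340 × 753 = 326.80 ≈ 327.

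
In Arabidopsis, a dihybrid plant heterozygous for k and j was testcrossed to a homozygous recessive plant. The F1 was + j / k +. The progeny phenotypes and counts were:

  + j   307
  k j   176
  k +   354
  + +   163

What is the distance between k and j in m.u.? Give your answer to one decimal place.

33.9 m.u.

The recombinant classes are + + and k j: 163 + 176 = 339.
Recombination frequency = 339/1000 = 0.3390 ≈ 33.9%, i.e. 33.9 m.u.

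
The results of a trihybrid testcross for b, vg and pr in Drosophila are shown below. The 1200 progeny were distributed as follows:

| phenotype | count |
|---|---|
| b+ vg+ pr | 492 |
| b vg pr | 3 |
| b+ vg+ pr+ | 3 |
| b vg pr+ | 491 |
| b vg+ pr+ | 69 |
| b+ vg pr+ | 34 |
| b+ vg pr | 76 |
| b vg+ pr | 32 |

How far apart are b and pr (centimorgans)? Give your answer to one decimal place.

The two most frequent reciprocal classes, b vg pr+ and b+ vg+ pr, are the parental types, so the F1 was b vg pr+ / b+ vg+ pr.
The two rarest classes, b vg pr and b+ vg+ pr+, are the double crossovers. Comparing them with the parentals, only the pr allele has switched, so pr is the middle locus and the order is vg – pr – b.
Crossovers in the pr–b interval produce the single-crossover classes b+ vg pr+ and b vg+ pr (34 + 32 = 66) plus the double crossovers (6).
RF(pr–b) = (66 + 6) / 1200 = 72/1200 = 0.0600 → 6.0 centimorgans.

6.0 centimorgans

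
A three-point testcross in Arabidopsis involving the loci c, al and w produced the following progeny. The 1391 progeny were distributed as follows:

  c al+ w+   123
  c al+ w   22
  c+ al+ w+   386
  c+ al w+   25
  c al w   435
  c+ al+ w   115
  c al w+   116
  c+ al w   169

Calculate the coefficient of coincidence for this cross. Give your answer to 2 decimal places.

The two most frequent reciprocal classes, c al w and c+ al+ w+, are the parental types, so the F1 was c al w / c+ al+ w+.
The two rarest classes, c al+ w and c+ al w+, are the double crossovers. Comparing them with the parentals, only the al allele has switched, so al is the middle locus and the order is c – al – w.
c–al: (292 + 47)/1391 = 0.2437; al–w: (231 + 47)/1391 = 0.1999.
Expected DCO frequency = 0.2437 × 0.1999 ≈ 0.04872; observed = 47/1391 ≈ 0.03379.
Coefficient of coincidence = 0.03379/0.04872 ≈ 0.69.

0.69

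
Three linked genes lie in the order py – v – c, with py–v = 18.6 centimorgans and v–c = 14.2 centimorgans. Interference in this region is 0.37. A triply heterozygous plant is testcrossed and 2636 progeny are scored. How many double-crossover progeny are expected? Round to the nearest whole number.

44

Map distances give recombination frequencies of 0.186 and 0.142 for the two intervals.
With interference 0.37 (so coincidence = 0.63), expected double-crossover frequency = 0.186 × 0.142 × 0.63 = 0.01664.
Expected number = 0.01664 × 2636 = 43.86 ≈ 44.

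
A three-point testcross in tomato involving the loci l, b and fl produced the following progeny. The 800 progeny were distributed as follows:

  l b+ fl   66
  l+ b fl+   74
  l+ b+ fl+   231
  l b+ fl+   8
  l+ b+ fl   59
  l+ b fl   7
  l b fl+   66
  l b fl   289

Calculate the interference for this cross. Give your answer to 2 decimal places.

0.45

The two most frequent reciprocal classes, l b fl and l+ b+ fl+, are the parental types, so the F1 was l b fl / l+ b+ fl+.
The two rarest classes, l+ b fl and l b+ fl+, are the double crossovers. Comparing them with the parentals, only the l allele has switched, so l is the middle locus and the order is b – l – fl.
b–l: (140 + 15)/800 = 0.1938; l–fl: (125 + 15)/800 = 0.1750.
Expected DCO frequency = 0.1938 × 0.1750 ≈ 0.03392; observed = 15/800 ≈ 0.01875.
Coefficient of coincidence = 0.01875/0.03392 ≈ 0.55; interference = 1 − 0.55 = 0.45.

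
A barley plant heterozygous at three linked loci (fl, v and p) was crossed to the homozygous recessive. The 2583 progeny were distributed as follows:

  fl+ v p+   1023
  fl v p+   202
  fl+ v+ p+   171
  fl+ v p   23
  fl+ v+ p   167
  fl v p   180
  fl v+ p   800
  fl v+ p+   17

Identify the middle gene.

The two most frequent reciprocal classes, fl+ v p+ and fl v+ p, are the parental types, so the F1 was fl+ v p+ / fl v+ p.
The two rarest classes, fl+ v p and fl v+ p+, are the double crossovers. Comparing them with the parentals, only the p allele has switched, so p is the middle locus and the order is fl – p – v.

p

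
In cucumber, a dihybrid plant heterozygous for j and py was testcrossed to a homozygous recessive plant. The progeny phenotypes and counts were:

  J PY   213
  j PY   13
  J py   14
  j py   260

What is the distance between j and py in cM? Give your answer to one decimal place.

The two most frequent classes, J PY (213) and j py (260), are the parental types, so the F1 was J PY / j py.
The recombinant classes are J py and j PY: 14 + 13 = 27.
Recombination frequency = 27/500 = 0.0540 ≈ 5.4%, i.e. 5.4 cM.

5.4 cM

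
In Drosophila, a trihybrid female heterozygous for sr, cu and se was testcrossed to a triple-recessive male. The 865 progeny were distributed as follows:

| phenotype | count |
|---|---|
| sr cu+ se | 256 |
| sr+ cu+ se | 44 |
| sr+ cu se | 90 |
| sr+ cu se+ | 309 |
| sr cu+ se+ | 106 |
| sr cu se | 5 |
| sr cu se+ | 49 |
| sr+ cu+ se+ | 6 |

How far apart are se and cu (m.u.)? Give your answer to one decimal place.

23.9 m.u.

The two most frequent reciprocal classes, sr+ cu se+ and sr cu+ se, are the parental types, so the F1 was sr+ cu se+ / sr cu+ se.
The two rarest classes, sr+ cu+ se+ and sr cu se, are the double crossovers. Comparing them with the parentals, only the cu allele has switched, so cu is the middle locus and the order is sr – cu – se.
Crossovers in the cu–se interval produce the single-crossover classes sr+ cu se and sr cu+ se+ (90 + 106 = 196) plus the double crossovers (11).
RF(cu–se) = (196 + 11) / 865 = 207/865 = 0.2393 → 23.9 m.u.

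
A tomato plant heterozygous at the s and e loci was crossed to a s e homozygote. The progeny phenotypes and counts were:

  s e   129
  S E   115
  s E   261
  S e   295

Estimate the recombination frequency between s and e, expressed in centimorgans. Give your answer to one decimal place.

30.5 centimorgans

The two most frequent classes, S e (295) and s E (261), are the parental types, so the F1 was S e / s E.
The recombinant classes are S E and s e: 115 + 129 = 244.
Recombination frequency = 244/800 = 0.3050 ≈ 30.5%, i.e. 30.5 centimorgans.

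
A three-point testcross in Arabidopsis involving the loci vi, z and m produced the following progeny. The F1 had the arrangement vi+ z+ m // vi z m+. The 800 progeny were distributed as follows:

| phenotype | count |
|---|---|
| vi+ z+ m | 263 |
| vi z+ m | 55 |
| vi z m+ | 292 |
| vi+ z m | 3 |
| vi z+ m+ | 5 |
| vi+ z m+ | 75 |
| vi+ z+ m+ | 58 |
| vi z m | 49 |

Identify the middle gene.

The two rarest classes, vi+ z m and vi z+ m+, are the double crossovers. Comparing them with the parentals, only the z allele has switched, so z is the middle locus and the order is m – z – vi.

z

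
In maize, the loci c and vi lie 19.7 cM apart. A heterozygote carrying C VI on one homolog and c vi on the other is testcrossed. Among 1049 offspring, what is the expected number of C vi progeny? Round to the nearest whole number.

103

A map distance of 19.7 cM corresponds to a recombination frequency of 0.197.
The F1 is C VI / c vi, so C vi is a recombinant gamete class with expected frequency r/2 = 0.197/2 = 0.0985.
Expected number = 0.0985 × 1049 = 103.33 ≈ 103.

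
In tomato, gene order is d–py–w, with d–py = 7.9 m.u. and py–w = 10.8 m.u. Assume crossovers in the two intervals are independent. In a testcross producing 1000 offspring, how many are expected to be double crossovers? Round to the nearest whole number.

Map distances give recombination frequencies of 0.079 and 0.108 for the two intervals.
With no interference, expected double-crossover frequency = 0.079 × 0.108 = 0.00853.
Expected number = 0.00853 × 1000 = 8.53 ≈ 9.

9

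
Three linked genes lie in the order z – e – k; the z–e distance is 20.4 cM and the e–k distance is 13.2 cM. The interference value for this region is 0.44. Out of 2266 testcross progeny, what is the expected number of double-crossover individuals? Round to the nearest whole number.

34

Map distances give recombination frequencies of 0.204 and 0.132 for the two intervals.
With interference 0.44 (so coincidence = 0.56), expected double-crossover frequency = 0.204 × 0.132 × 0.56 = 0.01508.
Expected number = 0.01508 × 2266 = 34.17 ≈ 34.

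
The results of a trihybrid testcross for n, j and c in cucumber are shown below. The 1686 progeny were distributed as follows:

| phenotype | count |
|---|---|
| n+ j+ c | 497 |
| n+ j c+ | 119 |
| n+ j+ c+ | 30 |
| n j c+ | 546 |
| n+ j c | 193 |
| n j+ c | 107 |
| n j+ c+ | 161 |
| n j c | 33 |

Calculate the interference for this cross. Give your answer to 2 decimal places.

0.12

The two most frequent reciprocal classes, n j c+ and n+ j+ c, are the parental types, so the F1 was n j c+ / n+ j+ c.
The two rarest classes, n j c and n+ j+ c+, are the double crossovers. Comparing them with the parentals, only the c allele has switched, so c is the middle locus and the order is n – c – j.
n–c: (226 + 63)/1686 = 0.1714; c–j: (354 + 63)/1686 = 0.2473.
Expected DCO frequency = 0.1714 × 0.2473 ≈ 0.04239; observed = 63/1686 ≈ 0.03737.
Coefficient of coincidence = 0.03737/0.04239 ≈ 0.88; interference = 1 − 0.88 = 0.12.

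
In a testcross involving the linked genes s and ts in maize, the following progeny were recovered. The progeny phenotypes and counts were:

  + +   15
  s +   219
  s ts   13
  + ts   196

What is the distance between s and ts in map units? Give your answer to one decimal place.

6.3 map units

The two most frequent classes, + ts (196) and s + (219), are the parental types, so the F1 was + ts / s +.
The recombinant classes are + + and s ts: 15 + 13 = 28.
Recombination frequency = 28/443 = 0.0632 ≈ 6.3%, i.e. 6.3 map units.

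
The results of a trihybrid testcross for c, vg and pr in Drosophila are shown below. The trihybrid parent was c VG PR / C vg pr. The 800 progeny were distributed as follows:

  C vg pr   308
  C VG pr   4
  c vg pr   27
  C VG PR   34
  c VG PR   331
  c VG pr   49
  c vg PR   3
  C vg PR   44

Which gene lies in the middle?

vg

The two rarest classes, c vg PR and C VG pr, are the double crossovers. Comparing them with the parentals, only the vg allele has switched, so vg is the middle locus and the order is c – vg – pr.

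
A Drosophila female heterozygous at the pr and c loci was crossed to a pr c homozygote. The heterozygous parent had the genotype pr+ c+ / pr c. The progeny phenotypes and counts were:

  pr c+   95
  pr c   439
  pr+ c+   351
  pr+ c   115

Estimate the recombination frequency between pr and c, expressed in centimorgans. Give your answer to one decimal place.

21.0 centimorgans

The recombinant classes are pr+ c and pr c+: 115 + 95 = 210.
Recombination frequency = 210/1000 = 0.2100 ≈ 21.0%, i.e. 21.0 centimorgans.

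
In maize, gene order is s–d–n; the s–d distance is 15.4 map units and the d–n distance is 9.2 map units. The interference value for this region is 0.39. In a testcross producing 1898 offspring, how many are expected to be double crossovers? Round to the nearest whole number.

Map distances give recombination frequencies of 0.154 and 0.092 for the two intervals.
With interference 0.39 (so coincidence = 0.61), expected double-crossover frequency = 0.154 × 0.092 × 0.61 = 0.00864.
Expected number = 0.00864 × 1898 = 16.40 ≈ 16.

16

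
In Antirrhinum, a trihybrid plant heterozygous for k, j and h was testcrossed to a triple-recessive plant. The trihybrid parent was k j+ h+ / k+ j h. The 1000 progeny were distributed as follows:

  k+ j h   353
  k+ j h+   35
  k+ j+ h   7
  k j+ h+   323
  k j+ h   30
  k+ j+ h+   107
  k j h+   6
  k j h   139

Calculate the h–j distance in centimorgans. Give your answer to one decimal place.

7.8 centimorgans

The two rarest classes, k j h+ and k+ j+ h, are the double crossovers. Comparing them with the parentals, only the j allele has switched, so j is the middle locus and the order is h – j – k.
Crossovers in the h–j interval produce the single-crossover classes k j+ h and k+ j h+ (30 + 35 = 65) plus the double crossovers (13).
RF(h–j) = (65 + 13) / 1000 = 78/1000 = 0.0780 → 7.8 centimorgans.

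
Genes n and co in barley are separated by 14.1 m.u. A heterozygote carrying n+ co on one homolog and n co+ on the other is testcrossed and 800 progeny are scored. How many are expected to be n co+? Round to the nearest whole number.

A map distance of 14.1 m.u. corresponds to a recombination frequency of 0.141.
The F1 is n+ co / n co+, so n co+ is a parental gamete class with expected frequency (1 − r)/2 = 0.859/2 = 0.4295.
Expected number = 0.4295 × 800 = 343.60 ≈ 344.

344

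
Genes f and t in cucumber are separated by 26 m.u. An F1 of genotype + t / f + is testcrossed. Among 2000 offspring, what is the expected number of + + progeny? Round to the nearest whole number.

260

A map distance of 26 m.u. corresponds to a recombination frequency of 0.260.
The F1 is + t / f +, so + + is a recombinant gamete class with expected frequency r/2 = 0.260/2 = 0.1300.
Expected number = 0.1300 × 2000 = 260.00 ≈ 260.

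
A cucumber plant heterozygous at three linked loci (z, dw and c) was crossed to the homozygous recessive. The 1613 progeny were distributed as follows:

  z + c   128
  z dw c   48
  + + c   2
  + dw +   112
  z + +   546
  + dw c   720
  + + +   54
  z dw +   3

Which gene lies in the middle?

The two most frequent reciprocal classes, + dw c and z + +, are the parental types, so the F1 was + dw c / z + +.
The two rarest classes, + + c and z dw +, are the double crossovers. Comparing them with the parentals, only the dw allele has switched, so dw is the middle locus and the order is c – dw – z.

dw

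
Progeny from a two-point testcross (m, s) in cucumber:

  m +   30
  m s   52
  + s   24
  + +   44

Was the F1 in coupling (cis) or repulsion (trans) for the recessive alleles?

cis

The two most frequent classes are + + (44) and m s (52); these are the parental (non-recombinant) types.
So the F1 carried + + on one chromosome and m s on the other — the recessive alleles are on the same chromosome (cis / coupling).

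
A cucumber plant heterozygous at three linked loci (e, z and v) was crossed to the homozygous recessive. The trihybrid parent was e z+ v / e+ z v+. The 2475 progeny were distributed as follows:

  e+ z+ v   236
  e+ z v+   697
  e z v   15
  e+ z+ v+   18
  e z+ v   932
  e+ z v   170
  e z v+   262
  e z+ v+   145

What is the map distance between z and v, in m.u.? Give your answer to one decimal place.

14.1 m.u.

The two rarest classes, e z v and e+ z+ v+, are the double crossovers. Comparing them with the parentals, only the z allele has switched, so z is the middle locus and the order is v – z – e.
Crossovers in the v–z interval produce the single-crossover classes e z+ v+ and e+ z v (145 + 170 = 315) plus the double crossovers (33).
RF(v–z) = (315 + 33) / 2475 = 348/2475 = 0.1406 → 14.1 m.u.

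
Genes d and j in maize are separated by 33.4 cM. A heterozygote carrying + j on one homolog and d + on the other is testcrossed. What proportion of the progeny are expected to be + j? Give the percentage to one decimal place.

A map distance of 33.4 cM corresponds to a recombination frequency of 0.334.
The F1 is + j / d +, so + j is a parental gamete class with expected frequency (1 − r)/2 = 0.666/2 = 0.3330.
That is 0.3330 = 33.3% of the progeny.

33.3%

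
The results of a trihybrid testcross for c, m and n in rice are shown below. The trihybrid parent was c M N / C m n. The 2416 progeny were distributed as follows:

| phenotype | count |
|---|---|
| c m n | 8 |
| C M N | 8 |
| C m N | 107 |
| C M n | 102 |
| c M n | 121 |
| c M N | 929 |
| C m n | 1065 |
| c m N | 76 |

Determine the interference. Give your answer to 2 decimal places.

0.18

The two rarest classes, C M N and c m n, are the double crossovers. Comparing them with the parentals, only the c allele has switched, so c is the middle locus and the order is n – c – m.
n–c: (228 + 16)/2416 = 0.1010; c–m: (178 + 16)/2416 = 0.0803.
Expected DCO frequency = 0.1010 × 0.0803 ≈ 0.00811; observed = 16/2416 ≈ 0.00662.
Coefficient of coincidence = 0.00662/0.00811 ≈ 0.82; interference = 1 − 0.82 = 0.18.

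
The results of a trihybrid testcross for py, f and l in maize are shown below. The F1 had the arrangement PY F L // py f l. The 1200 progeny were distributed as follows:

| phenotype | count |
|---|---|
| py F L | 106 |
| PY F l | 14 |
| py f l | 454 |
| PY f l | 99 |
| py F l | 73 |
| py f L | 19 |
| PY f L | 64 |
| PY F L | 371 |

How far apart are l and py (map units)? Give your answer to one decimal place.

The two rarest classes, PY F l and py f L, are the double crossovers. Comparing them with the parentals, only the l allele has switched, so l is the middle locus and the order is py – l – f.
Crossovers in the py–l interval produce the single-crossover classes py F L and PY f l (106 + 99 = 205) plus the double crossovers (33).
RF(py–l) = (205 + 33) / 1200 = 238/1200 = 0.1983 → 19.8 map units.

19.8 map units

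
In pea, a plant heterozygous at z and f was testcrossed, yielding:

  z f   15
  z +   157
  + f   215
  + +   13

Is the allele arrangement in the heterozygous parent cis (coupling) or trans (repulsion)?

trans

The two most frequent classes are + f (215) and z + (157); these are the parental (non-recombinant) types.
So the F1 carried + f on one chromosome and z + on the other — the recessive alleles are on opposite chromosomes (trans / repulsion).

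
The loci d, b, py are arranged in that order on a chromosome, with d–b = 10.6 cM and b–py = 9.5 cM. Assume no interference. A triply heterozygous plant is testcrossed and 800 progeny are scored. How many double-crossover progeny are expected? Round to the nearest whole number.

8

Map distances give recombination frequencies of 0.106 and 0.095 for the two intervals.
With no interference, expected double-crossover frequency = 0.106 × 0.095 = 0.01007.
Expected number = 0.01007 × 800 = 8.06 ≈ 8.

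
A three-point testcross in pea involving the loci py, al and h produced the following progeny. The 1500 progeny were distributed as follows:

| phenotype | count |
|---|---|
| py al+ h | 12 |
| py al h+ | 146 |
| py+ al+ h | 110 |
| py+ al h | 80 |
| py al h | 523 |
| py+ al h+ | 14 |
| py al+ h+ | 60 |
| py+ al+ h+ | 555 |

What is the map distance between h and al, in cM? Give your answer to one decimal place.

18.8 cM

The two most frequent reciprocal classes, py+ al+ h+ and py al h, are the parental types, so the F1 was py+ al+ h+ / py al h.
The two rarest classes, py+ al h+ and py al+ h, are the double crossovers. Comparing them with the parentals, only the al allele has switched, so al is the middle locus and the order is h – al – py.
Crossovers in the h–al interval produce the single-crossover classes py+ al+ h and py al h+ (110 + 146 = 256) plus the double crossovers (26).
RF(h–al) = (256 + 26) / 1500 = 282/1500 = 0.1880 → 18.8 cM.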